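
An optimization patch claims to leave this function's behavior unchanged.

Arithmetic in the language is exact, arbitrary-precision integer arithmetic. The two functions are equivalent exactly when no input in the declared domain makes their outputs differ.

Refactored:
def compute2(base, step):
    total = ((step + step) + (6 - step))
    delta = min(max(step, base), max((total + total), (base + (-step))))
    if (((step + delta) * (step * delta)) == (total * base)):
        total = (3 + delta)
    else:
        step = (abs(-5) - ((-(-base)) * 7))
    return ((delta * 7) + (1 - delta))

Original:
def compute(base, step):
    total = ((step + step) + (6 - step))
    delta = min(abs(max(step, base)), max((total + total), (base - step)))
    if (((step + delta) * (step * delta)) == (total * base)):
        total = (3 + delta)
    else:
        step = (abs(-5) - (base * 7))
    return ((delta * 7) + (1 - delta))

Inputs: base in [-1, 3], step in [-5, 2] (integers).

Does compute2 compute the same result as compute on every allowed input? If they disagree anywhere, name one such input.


Consider the input base=-1, step=-5.
compute: total := 1 | delta := 1 | (((step + delta) * (step * delta)) == (total * base)): false | step := 12 | result 7
compute2: total := 1 | delta := -1 | (((step + delta) * (step * delta)) == (total * base)): false | step := 12 | result -5
7 and -5 differ, so these are not the same function on this domain.
verdict: not equivalent; witness: base=-1, step=-5


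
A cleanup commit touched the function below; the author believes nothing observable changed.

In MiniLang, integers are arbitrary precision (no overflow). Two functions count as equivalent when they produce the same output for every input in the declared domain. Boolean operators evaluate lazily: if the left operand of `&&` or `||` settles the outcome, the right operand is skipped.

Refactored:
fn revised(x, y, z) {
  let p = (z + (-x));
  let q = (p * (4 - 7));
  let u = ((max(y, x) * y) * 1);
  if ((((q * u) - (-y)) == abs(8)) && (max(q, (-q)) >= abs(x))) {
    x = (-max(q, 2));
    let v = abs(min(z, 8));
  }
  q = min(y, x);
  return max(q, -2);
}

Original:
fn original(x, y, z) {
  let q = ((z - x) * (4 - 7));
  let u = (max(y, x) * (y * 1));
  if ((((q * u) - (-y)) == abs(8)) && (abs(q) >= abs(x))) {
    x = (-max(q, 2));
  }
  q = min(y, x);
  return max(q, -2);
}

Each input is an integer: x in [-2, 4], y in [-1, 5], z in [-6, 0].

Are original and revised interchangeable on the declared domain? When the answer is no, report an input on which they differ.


The two are interchangeable: arithmetic usage differs; also min/max/abs usage differs; also statement counts differ; also constant usage differs; also local variable names differ, and every declared input agrees.
One worked example (x=-1, y=2, z=-2) — original: q = 3; u = 4; ((((q * u) - (-y)) == abs(8)) && (abs(q) >= abs(x))) -> false; q = -1; return -1; revised: p = -1; q = 3; u = 4; ((((q * u) - (-y)) == abs(8)) && (max(q, (-q)) >= abs(x))) -> false; q = -1; return -1; agreement on -1.
Sweeping the whole domain (343 inputs) finds no disagreement.
verdict: equivalent


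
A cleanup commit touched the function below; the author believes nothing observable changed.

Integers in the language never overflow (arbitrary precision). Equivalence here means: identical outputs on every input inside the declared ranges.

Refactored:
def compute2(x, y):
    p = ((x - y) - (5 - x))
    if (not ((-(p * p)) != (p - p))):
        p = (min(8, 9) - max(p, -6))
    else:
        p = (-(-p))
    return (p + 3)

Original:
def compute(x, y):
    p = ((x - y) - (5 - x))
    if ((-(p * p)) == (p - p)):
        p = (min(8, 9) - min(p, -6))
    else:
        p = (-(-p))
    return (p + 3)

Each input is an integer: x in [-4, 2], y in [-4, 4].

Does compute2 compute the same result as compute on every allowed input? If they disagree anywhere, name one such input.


The rewrite breaks on x=1, y=-3, where the results are 17 and 11.
compute: p=0, then ((-(p * p)) == (p - p)) is true, then p=14, then returns 17
compute2: p=0, then (not ((-(p * p)) != (p - p))) is true, then p=8, then returns 11
verdict: not equivalent; witness: x=1, y=-3


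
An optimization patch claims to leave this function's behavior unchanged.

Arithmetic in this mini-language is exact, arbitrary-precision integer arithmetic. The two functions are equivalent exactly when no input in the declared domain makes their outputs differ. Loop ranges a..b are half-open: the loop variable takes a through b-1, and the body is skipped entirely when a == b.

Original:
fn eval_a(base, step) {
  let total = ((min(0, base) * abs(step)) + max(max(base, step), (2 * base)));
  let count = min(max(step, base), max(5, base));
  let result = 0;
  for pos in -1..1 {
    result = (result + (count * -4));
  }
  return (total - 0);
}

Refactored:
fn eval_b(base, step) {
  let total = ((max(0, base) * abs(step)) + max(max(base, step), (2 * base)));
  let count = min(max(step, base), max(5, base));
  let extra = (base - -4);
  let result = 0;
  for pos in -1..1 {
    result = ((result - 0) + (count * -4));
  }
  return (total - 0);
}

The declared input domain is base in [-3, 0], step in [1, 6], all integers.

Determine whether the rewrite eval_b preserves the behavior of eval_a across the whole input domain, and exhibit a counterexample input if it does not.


At base=-3, step=1: eval_a gives -2, eval_b gives 1.
verdict: not equivalent; witness: base=-3, step=1


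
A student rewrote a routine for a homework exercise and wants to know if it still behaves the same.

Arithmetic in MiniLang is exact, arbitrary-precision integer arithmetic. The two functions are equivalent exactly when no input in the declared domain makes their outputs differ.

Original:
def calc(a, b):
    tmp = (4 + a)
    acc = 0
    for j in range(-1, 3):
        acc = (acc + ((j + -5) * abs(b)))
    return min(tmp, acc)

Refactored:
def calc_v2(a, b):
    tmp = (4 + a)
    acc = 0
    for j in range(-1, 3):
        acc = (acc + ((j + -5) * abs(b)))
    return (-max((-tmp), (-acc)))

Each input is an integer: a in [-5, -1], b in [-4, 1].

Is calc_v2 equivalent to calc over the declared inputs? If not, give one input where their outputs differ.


This is a faithful refactor — min/max/abs usage differs, but the computed results match everywhere.
Tracing a=-5, b=-3: calc: tmp=-1, then acc=0, then (j=-1), then acc=-18, then (j=0), then acc=-33, then (j=1), then acc=-45, then (j=2), then acc=-54, then returns -54 | calc_v2: tmp=-1, then acc=0, then (j=-1), then acc=-18, then (j=0), then acc=-33, then (j=1), then acc=-45, then (j=2), then acc=-54, then returns -54 — matching result -54.
Checked all 30 inputs in the declared domain: the outputs agree on every one.
verdict: equivalent


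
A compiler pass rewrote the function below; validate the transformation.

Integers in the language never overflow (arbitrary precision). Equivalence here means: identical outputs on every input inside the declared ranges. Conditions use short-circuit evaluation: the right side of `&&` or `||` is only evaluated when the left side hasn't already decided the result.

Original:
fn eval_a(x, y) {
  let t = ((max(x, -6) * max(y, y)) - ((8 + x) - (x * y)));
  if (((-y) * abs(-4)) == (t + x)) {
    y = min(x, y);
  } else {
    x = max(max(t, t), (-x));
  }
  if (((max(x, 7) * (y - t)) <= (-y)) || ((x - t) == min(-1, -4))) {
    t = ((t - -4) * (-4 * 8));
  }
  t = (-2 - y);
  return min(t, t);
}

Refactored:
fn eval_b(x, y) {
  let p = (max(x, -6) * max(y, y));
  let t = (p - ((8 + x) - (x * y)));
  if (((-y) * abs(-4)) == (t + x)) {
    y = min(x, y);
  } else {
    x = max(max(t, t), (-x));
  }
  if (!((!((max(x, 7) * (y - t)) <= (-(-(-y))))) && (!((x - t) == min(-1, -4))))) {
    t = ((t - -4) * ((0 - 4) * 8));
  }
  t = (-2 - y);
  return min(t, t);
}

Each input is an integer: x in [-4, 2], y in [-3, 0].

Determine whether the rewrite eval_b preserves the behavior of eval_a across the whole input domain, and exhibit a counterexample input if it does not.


The two are interchangeable: boolean connective usage differs; also constant usage differs; also local variable names differ; also arithmetic usage differs; also statement counts differ, and every declared input agrees.
One worked example (x=0, y=0) — eval_a: t becomes -8; next (((-y) * abs(-4)) == (t + x)) evaluates to false; next x becomes 0; next (((max(x, 7) * (y - t)) <= (-y)) || ((x - t) == min(-1, -4))) evaluates to false; next t becomes -2; next final value -2; eval_b: p becomes 0; next t becomes -8; next (((-y) * abs(-4)) == (t + x)) evaluates to false; next x becomes 0; next (!((!((max(x, 7) * (y - t)) <= (-(-(-y))))) && (!((x - t) == min(-1, -4))))) evaluates to false; next t becomes -2; next final value -2; agreement on -2.
Across all 28 domain points the two functions coincide.
verdict: equivalent


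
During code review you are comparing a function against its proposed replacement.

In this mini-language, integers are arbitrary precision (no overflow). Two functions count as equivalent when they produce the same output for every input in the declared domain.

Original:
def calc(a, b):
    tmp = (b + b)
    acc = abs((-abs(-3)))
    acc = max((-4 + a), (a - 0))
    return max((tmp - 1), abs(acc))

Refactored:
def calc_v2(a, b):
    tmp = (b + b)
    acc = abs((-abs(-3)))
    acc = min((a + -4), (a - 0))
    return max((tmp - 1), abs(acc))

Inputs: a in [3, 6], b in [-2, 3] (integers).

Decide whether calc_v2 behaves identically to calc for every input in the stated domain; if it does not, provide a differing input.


Consider the input a=3, b=-2.
calc: tmp := -4 | acc := 3 | acc := 3 | result 3
calc_v2: tmp := -4 | acc := 3 | acc := -1 | result 1
3 and 1 differ, so these are not the same function on this domain.
verdict: not equivalent; witness: a=3, b=-2


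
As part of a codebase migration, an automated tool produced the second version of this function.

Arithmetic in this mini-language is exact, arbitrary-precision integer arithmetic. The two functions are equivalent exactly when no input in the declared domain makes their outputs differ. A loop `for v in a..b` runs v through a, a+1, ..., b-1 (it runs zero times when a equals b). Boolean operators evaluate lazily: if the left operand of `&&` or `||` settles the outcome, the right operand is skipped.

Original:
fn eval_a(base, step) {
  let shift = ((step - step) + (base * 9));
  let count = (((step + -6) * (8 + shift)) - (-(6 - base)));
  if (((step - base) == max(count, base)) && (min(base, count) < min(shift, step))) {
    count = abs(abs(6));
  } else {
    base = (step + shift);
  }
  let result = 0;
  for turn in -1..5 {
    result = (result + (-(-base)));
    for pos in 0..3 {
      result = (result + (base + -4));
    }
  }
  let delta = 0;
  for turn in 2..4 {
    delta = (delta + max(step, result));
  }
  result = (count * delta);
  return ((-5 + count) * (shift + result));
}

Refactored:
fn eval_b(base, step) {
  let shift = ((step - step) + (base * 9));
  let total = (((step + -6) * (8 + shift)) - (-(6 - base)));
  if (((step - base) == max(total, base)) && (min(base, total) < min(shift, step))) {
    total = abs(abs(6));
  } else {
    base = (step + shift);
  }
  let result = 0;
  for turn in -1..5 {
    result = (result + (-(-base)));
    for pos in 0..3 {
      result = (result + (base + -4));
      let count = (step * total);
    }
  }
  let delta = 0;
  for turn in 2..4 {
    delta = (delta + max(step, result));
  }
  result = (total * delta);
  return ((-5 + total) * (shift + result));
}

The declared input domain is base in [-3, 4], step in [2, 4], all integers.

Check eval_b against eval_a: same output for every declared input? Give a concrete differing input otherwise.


Changes here: arithmetic usage differs; statement counts differ; local variable names differ; the full 24-point sweep finds no disagreement.
verdict: equivalent


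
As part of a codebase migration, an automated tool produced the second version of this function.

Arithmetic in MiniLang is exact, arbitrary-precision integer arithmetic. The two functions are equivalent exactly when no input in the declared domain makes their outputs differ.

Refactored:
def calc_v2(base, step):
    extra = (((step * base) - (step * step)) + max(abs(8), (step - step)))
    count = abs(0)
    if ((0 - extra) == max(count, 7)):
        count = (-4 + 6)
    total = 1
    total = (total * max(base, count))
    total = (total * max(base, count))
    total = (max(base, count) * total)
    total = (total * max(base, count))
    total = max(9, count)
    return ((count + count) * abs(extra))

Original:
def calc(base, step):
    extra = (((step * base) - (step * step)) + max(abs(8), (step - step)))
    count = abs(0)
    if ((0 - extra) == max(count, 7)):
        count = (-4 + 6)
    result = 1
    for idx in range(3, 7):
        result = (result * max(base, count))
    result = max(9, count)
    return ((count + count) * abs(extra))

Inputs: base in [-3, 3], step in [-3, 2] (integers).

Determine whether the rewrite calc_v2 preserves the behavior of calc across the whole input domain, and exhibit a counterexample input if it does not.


Comparing the listings, the differences include: min/max/abs usage differs, plus arithmetic usage differs, plus loop structure differs, plus statement counts differ, plus local variable names differ.
As a probe, take base=1, step=0: calc runs extra = 8; count = 0; ((0 - extra) == max(count, 7)) -> false; result = 1; [idx=3]; result = 1; [idx=4]; result = 1; [idx=5]; result = 1; [idx=6]; result = 1; result = 9; return 0; calc_v2 runs extra = 8; count = 0; ((0 - extra) == max(count, 7)) -> false; total = 1; total = 1; total = 1; total = 1; total = 1; total = 9; return 0; both end at 0.
Checked all 42 inputs in the declared domain: the outputs agree on every one.
verdict: equivalent


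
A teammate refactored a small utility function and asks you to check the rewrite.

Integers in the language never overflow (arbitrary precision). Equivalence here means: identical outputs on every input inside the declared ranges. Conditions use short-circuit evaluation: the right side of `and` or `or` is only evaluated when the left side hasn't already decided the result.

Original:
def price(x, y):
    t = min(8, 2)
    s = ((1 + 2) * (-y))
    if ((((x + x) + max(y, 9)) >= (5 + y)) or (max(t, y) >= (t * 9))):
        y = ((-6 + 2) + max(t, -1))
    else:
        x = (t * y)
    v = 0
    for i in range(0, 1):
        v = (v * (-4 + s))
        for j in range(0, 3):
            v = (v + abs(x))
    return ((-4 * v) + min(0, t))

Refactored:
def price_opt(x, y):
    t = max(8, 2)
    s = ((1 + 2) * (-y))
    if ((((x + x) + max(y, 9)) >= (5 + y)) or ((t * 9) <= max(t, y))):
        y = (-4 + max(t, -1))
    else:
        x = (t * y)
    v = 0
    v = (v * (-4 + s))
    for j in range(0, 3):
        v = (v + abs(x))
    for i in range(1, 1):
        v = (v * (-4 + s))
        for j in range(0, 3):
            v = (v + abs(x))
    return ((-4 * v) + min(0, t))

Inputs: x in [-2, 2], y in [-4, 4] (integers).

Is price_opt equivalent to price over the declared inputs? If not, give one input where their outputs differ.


On input x=-2, y=1, price returns -24 while price_opt returns -96.
verdict: not equivalent; witness: x=-2, y=1


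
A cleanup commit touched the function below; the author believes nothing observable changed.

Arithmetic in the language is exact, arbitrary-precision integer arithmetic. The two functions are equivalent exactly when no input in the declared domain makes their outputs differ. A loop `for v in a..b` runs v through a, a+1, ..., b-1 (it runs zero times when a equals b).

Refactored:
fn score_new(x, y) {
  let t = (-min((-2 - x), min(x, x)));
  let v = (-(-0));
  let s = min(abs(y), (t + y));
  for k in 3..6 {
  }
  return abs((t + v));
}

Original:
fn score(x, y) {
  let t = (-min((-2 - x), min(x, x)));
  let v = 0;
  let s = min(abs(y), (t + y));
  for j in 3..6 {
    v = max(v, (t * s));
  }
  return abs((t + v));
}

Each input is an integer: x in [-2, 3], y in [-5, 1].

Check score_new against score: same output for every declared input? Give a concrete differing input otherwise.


The rewrite breaks on x=-2, y=-1, where the results are 4 and 2.
score: t := 2 | v := 0 | s := 1 | iter j=3: | v := 2 | iter j=4: | v := 2 | iter j=5: | v := 2 | result 4
score_new: t := 2 | v := 0 | s := 1 | iter k=3: | iter k=4: | iter k=5: | result 2
verdict: not equivalent; witness: x=-2, y=-1


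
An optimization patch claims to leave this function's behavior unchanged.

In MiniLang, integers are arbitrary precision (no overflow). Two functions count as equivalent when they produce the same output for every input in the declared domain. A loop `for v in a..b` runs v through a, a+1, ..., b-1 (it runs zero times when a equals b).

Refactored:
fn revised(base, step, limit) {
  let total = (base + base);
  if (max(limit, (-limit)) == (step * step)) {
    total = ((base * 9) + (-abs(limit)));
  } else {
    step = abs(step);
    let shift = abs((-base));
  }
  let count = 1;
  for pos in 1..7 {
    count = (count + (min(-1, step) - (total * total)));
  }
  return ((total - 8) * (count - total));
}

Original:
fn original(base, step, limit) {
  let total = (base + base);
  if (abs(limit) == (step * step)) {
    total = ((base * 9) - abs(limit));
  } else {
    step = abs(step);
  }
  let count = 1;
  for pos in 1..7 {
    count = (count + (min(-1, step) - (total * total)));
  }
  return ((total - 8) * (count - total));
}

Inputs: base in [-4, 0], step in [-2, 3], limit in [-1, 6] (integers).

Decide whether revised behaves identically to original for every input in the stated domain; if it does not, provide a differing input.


The two versions differ — the changes include local variable names differ, and min/max/abs usage differs, and statement counts differ, and arithmetic usage differs.
As a probe, take base=-1, step=3, limit=4: original runs total=-2, then (abs(limit) == (step * step)) is false, then step=3, then count=1, then (pos=1), then count=-4, then (pos=2), then count=-9, then (pos=3), then count=-14, then (pos=4), then count=-19, then (pos=5), then count=-24, then (pos=6), then count=-29, then returns 270; revised runs total=-2, then (max(limit, (-limit)) == (step * step)) is false, then step=3, then shift=1, then count=1, then (pos=1), then count=-4, then (pos=2), then count=-9, then (pos=3), then count=-14, then (pos=4), then count=-19, then (pos=5), then count=-24, then (pos=6), then count=-29, then returns 270; both end at 270.
An exhaustive pass over the 240 declared inputs shows identical outputs.
verdict: equivalent


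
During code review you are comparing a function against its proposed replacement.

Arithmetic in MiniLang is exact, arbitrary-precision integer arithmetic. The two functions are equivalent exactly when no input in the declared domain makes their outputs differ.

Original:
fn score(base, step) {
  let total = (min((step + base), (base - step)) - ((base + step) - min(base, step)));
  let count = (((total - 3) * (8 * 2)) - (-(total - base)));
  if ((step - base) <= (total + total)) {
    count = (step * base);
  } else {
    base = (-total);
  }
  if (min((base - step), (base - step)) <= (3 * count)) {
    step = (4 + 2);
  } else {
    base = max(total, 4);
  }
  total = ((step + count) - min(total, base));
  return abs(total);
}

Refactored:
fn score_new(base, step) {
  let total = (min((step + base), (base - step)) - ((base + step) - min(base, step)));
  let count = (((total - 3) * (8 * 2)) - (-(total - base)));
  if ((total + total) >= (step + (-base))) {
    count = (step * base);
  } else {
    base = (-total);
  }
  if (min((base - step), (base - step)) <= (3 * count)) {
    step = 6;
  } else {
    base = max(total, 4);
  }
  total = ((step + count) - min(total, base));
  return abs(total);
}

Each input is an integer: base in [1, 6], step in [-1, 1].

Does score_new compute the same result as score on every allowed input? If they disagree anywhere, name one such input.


Although constant usage differs; and comparison usage differs; and arithmetic usage differs, 18/18 inputs agree.
verdict: equivalent


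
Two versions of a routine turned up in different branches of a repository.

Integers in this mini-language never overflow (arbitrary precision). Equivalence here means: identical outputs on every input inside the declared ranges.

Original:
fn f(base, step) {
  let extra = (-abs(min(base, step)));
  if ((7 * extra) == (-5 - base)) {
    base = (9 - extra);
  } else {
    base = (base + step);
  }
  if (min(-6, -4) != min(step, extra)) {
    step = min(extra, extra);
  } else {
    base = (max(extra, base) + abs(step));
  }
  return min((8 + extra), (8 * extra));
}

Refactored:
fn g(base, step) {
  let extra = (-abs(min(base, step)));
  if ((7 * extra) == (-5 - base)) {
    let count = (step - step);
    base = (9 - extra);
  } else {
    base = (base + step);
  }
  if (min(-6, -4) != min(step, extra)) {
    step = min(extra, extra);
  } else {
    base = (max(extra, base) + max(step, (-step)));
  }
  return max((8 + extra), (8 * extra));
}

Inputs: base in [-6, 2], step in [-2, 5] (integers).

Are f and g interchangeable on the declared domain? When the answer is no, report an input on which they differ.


Not equivalent: base=-6, step=-2 separates them (-48 vs 2).
f: extra := -6 | ((7 * extra) == (-5 - base)): false | base := -8 | (min(-6, -4) != min(step, extra)): false | base := -4 | result -48
g: extra := -6 | ((7 * extra) == (-5 - base)): false | base := -8 | (min(-6, -4) != min(step, extra)): false | base := -4 | result 2
verdict: not equivalent; witness: base=-6, step=-2


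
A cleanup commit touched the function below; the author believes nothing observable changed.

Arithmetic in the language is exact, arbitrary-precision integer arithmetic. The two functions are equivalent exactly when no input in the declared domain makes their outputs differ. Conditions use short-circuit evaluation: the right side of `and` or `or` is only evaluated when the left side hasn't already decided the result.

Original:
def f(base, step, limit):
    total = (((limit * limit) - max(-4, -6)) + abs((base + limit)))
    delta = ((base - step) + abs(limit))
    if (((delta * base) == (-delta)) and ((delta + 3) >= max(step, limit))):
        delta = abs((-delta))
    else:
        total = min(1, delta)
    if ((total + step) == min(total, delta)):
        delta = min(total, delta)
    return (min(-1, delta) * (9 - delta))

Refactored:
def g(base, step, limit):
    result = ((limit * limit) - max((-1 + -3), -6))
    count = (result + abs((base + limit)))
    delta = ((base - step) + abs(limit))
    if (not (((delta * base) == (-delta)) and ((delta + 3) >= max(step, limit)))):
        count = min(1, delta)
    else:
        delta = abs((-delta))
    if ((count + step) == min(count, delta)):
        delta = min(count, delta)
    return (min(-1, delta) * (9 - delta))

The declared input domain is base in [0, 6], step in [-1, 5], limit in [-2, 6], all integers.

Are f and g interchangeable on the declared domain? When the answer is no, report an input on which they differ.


This is a faithful refactor — boolean connective usage differs; also statement counts differ; also local variable names differ; also constant usage differs; also arithmetic usage differs, but the computed results match everywhere.
Spot check at base=5, step=0, limit=3 — f: total := 21 | delta := 8 | (((delta * base) == (-delta)) and ((delta + 3) >= max(step, limit))): false | total := 1 | ((total + step) == min(total, delta)): true | delta := 1 | result -8. g: result := 13 | count := 21 | delta := 8 | (not (((delta * base) == (-delta)) and ((delta + 3) >= max(step, limit)))): true | count := 1 | ((count + step) == min(count, delta)): true | delta := 1 | result -8. Both give -8.
An exhaustive pass over the 441 declared inputs shows identical outputs.
verdict: equivalent


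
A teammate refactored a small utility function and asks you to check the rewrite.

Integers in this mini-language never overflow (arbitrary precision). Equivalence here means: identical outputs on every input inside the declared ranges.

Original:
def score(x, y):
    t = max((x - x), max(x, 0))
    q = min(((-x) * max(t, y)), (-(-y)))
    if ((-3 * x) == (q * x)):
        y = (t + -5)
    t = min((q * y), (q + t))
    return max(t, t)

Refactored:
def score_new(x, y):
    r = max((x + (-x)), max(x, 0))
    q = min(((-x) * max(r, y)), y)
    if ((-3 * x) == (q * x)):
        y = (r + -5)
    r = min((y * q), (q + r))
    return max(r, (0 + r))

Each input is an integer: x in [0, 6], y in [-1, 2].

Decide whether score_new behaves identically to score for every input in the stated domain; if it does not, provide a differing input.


The two are interchangeable: constant usage differs, local variable names differ, arithmetic usage differs, and every declared input agrees.
As a probe, take x=4, y=1: score runs t = 4; q = -16; ((-3 * x) == (q * x)) -> false; t = -16; return -16; score_new runs r = 4; q = -16; ((-3 * x) == (q * x)) -> false; r = -16; return -16; both end at -16.
Checked all 28 inputs in the declared domain: the outputs agree on every one.
verdict: equivalent


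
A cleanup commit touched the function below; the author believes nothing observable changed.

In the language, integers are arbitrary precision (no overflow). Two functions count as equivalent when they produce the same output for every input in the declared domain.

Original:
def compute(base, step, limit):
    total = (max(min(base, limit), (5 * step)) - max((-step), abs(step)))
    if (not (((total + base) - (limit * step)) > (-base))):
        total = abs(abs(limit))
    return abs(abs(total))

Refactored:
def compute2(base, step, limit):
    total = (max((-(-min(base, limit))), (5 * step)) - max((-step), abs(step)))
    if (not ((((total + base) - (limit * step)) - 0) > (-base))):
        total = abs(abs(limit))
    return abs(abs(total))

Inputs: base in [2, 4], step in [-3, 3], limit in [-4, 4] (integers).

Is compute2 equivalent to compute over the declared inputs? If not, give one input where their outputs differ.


The two are interchangeable: arithmetic usage differs; and constant usage differs, and every declared input agrees.
Spot check at base=4, step=-3, limit=-1 — compute: total=-4, then (not (((total + base) - (limit * step)) > (-base))) is false, then returns 4. compute2: total=-4, then (not ((((total + base) - (limit * step)) - 0) > (-base))) is false, then returns 4. Both give 4.
Sweeping the whole domain (189 inputs) finds no disagreement.
verdict: equivalent


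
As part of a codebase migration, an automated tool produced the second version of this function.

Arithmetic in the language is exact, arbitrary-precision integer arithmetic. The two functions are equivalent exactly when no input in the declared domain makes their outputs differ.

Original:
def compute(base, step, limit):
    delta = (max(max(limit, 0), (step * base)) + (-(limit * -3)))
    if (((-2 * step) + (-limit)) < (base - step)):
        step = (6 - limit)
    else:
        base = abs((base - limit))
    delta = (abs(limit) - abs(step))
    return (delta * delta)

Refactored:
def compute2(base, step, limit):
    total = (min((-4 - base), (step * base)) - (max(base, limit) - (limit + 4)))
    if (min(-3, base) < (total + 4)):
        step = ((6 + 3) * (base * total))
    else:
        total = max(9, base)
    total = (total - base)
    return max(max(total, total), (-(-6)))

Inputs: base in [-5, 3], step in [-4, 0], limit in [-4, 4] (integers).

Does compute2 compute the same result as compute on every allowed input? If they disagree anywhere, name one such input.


There is a counterexample at base=-5, step=-4, limit=-4: 0 on one side, 10 on the other.
compute: delta = 8; (((-2 * step) + (-limit)) < (base - step)) -> false; base = 1; delta = 0; return 0
compute2: total = 5; (min(-3, base) < (total + 4)) -> true; step = -225; total = 10; return 10
verdict: not equivalent; witness: base=-5, step=-4, limit=-4


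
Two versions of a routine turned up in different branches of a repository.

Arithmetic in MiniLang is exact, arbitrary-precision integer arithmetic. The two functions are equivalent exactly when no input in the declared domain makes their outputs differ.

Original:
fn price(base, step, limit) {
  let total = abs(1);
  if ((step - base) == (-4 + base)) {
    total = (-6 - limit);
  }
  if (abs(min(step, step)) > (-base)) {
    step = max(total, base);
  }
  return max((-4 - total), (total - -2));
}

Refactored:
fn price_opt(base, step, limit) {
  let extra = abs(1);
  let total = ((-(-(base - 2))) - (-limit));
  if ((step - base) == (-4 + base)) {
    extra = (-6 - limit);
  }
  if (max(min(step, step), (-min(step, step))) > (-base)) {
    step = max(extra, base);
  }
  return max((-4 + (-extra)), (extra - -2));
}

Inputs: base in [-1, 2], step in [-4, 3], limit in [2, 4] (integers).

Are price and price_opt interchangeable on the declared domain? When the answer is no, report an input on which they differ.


Equivalent — the differences include constant usage differs; and statement counts differ; and min/max/abs usage differs; and arithmetic usage differs; and local variable names differ, yet no declared input distinguishes the two.
One worked example (base=1, step=1, limit=2) — price: total=1, then ((step - base) == (-4 + base)) is false, then (abs(min(step, step)) > (-base)) is true, then step=1, then returns 3; price_opt: extra=1, then total=1, then ((step - base) == (-4 + base)) is false, then (max(min(step, step), (-min(step, step))) > (-base)) is true, then step=1, then returns 3; agreement on 3.
Sweeping the whole domain (96 inputs) finds no disagreement.
verdict: equivalent


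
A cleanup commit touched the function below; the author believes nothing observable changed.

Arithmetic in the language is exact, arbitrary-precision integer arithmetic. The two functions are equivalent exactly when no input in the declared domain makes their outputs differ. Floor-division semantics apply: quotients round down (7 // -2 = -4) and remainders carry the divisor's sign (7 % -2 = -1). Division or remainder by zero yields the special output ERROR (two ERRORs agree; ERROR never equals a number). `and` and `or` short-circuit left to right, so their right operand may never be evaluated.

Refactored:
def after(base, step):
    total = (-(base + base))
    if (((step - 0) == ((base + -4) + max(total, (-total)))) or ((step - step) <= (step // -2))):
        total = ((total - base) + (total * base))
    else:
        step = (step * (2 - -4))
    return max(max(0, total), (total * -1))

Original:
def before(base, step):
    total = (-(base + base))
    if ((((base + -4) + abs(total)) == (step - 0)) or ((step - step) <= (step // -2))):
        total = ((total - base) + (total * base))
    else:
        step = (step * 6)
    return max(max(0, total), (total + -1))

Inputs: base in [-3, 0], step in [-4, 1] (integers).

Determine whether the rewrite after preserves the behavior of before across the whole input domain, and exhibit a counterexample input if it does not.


Evaluate both at base=-3, step=-4.
before: total=6, then ((((base + -4) + abs(total)) == (step - 0)) or ((step - step) <= (step // -2))) is true, then total=-9, then returns 0
after: total=6, then (((step - 0) == ((base + -4) + max(total, (-total)))) or ((step - step) <= (step // -2))) is true, then total=-9, then returns 9
0 and 9 differ, so these are not the same function on this domain.
verdict: not equivalent; witness: base=-3, step=-4


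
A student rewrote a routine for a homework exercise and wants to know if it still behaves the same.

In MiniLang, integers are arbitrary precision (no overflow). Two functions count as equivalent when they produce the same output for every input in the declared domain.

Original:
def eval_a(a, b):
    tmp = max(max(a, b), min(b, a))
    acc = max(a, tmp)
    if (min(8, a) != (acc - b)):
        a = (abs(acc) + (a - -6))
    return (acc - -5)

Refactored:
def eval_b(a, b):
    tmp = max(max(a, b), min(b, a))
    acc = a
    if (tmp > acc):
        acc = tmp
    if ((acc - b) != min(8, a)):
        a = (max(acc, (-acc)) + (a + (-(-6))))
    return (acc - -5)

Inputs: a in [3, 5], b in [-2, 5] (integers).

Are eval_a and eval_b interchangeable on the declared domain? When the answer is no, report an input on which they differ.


The two versions differ — the changes include arithmetic usage differs, statement counts differ, branching structure differs, min/max/abs usage differs, comparison usage differs.
As a probe, take a=4, b=4: eval_a runs tmp becomes 4; next acc becomes 4; next (min(8, a) != (acc - b)) evaluates to true; next a becomes 14; next final value 9; eval_b runs tmp becomes 4; next acc becomes 4; next (tmp > acc) evaluates to false; next ((acc - b) != min(8, a)) evaluates to true; next a becomes 14; next final value 9; both end at 9.
An exhaustive pass over the 24 declared inputs shows identical outputs.
verdict: equivalent


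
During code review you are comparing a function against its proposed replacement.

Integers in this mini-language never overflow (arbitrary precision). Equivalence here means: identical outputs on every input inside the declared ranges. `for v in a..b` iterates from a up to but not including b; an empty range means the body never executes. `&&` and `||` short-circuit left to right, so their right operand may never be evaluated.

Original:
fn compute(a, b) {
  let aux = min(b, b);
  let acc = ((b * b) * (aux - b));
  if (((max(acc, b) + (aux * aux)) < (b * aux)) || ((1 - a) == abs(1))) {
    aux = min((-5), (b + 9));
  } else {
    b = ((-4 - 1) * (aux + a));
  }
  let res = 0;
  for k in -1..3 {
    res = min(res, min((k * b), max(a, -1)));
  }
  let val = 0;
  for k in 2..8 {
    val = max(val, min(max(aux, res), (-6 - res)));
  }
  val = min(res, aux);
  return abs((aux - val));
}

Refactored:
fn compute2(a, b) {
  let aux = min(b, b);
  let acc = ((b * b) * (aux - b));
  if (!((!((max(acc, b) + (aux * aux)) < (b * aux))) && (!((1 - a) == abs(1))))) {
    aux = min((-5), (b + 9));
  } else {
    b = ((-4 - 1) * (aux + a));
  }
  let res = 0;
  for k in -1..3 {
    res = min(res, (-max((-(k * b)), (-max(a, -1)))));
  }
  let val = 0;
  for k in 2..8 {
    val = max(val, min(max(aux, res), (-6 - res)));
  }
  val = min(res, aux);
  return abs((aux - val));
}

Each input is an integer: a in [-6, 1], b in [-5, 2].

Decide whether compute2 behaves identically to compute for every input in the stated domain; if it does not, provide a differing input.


Although min/max/abs usage differs; boolean connective usage differs, 64/64 inputs agree.
verdict: equivalent


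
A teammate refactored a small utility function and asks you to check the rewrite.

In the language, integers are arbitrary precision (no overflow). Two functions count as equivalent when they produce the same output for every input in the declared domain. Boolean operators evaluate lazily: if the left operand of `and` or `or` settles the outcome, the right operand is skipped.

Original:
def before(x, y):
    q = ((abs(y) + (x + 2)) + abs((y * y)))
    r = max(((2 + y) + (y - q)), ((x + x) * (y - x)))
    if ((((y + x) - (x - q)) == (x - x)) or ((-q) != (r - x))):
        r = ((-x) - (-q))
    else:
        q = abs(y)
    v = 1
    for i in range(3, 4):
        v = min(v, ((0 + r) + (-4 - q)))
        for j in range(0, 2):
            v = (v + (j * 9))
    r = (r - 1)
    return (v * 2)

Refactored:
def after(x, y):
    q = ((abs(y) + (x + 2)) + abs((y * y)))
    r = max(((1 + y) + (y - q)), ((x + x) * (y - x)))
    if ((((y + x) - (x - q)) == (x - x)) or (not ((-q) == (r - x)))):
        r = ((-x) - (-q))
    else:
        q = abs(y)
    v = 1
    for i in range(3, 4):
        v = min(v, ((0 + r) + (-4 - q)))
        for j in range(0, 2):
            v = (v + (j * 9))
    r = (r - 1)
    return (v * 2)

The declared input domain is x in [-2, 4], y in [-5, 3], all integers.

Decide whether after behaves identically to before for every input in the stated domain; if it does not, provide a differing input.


At x=1, y=0: before gives 8, after gives 6.
verdict: not equivalent; witness: x=1, y=0


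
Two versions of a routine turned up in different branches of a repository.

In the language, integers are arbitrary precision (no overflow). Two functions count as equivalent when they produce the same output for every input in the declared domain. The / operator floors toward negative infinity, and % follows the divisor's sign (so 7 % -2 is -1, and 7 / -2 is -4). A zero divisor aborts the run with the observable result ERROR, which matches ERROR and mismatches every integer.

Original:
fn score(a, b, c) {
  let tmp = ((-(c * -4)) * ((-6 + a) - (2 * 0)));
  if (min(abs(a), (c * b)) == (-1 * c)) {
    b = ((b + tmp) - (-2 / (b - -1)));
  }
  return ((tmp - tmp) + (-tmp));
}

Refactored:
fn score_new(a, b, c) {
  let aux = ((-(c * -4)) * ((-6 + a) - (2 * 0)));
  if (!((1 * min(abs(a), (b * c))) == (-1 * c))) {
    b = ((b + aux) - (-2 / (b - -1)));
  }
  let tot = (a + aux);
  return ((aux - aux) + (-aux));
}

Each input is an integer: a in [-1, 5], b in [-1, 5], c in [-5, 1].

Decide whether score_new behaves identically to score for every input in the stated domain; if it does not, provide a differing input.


At a=-1, b=-1, c=-5: score gives -140, score_new gives ERROR.
verdict: not equivalent; witness: a=-1, b=-1, c=-5


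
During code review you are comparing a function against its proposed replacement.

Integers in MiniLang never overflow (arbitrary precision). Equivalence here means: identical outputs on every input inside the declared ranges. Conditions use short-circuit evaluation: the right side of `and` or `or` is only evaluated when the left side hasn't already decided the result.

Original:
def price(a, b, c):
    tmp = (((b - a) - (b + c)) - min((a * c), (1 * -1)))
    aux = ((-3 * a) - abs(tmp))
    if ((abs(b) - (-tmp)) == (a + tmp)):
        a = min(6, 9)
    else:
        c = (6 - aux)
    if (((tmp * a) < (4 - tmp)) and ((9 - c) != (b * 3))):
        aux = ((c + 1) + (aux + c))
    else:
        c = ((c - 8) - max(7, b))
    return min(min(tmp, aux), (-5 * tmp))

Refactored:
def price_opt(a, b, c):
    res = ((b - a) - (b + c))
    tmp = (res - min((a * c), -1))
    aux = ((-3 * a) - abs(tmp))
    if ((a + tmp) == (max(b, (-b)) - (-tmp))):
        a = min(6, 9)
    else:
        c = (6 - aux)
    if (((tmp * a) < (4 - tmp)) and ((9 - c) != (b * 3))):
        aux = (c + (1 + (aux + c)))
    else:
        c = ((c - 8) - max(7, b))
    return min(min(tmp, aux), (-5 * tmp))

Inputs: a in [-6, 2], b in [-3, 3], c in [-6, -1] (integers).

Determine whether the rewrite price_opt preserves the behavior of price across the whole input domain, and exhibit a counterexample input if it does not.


Although min/max/abs usage differs; statement counts differ; arithmetic usage differs; constant usage differs; local variable names differ, 378/378 inputs agree.
verdict: equivalent


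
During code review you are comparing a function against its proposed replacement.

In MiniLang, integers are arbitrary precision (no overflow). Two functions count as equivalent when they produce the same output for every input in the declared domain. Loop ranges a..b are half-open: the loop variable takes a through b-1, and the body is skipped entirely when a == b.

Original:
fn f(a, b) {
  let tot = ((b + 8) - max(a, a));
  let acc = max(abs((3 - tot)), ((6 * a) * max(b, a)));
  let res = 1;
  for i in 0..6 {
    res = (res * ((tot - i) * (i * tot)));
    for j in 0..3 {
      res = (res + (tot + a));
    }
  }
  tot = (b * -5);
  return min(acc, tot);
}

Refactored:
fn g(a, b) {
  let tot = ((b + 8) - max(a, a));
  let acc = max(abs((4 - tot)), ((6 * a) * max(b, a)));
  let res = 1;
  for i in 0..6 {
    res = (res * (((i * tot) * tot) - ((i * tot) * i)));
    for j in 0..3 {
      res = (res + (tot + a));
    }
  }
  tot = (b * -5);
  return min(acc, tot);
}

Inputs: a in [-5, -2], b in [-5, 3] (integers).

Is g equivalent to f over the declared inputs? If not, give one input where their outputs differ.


Equivalent. The suspicious edit (`3` became `4`) never changes the result for any input inside the declared domain.
Sweeping the whole domain (36 inputs) finds no disagreement.
One worked example (a=-2, b=-2) — f: tot := 8 | acc := 24 | res := 1 | iter i=0: | res := 0 | iter j=0: | res := 6 | iter j=1: | res := 12 | iter j=2: | res := 18 | iter i=1: | res := 1008 | iter j=0: | res := 1014 | iter j=1: | res := 1020 | iter j=2: | res := 1026 | iter i=2: | res := 98496 | iter j=0: | res := 98502 | iter j=1: | res := 98508 | iter j=2: | res := 98514 | iter i=3: | res := 11821680 | iter j=0: | res := 11821686 | iter j=1: | res := 11821692 | iter j=2: | res := 11821698 | iter i=4: | res := 1513177344 | iter j=0: | res := 1513177350 | iter j=1: | res := 1513177356 | iter j=2: | res := 1513177362 | iter i=5: | res := 181581283440 | iter j=0: | res := 181581283446 | iter j=1: | res := 181581283452 | iter j=2: | res := 181581283458 | tot := 10 | result 10; g: tot := 8 | acc := 24 | res := 1 | iter i=0: | res := 0 | iter j=0: | res := 6 | iter j=1: | res := 12 | iter j=2: | res := 18 | iter i=1: | res := 1008 | iter j=0: | res := 1014 | iter j=1: | res := 1020 | iter j=2: | res := 1026 | iter i=2: | res := 98496 | iter j=0: | res := 98502 | iter j=1: | res := 98508 | iter j=2: | res := 98514 | iter i=3: | res := 11821680 | iter j=0: | res := 11821686 | iter j=1: | res := 11821692 | iter j=2: | res := 11821698 | iter i=4: | res := 1513177344 | iter j=0: | res := 1513177350 | iter j=1: | res := 1513177356 | iter j=2: | res := 1513177362 | iter i=5: | res := 181581283440 | iter j=0: | res := 181581283446 | iter j=1: | res := 181581283452 | iter j=2: | res := 181581283458 | tot := 10 | result 10; agreement on 10.
verdict: equivalent
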